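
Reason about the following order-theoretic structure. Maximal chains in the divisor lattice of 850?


A maximal chain goes from the minimum element to a maximal element via cover relations.
Counting all min-to-max paths in the cover graph.
Total maximal chains: 12


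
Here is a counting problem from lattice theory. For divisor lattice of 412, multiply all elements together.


Divisors of 412: [1, 2, 4, 103, 206, 412]
Product = n^(d(n)/2) = 412^(6/2)
Product = 69934528


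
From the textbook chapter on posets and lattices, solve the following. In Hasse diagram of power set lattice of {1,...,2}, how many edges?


A cover relation a -< b holds when a < b with no c strictly between.
Cover relations:
  {} -< {1}
  {} -< {2}
  {1} -< {1,2}
  {2} -< {1,2}
Total: 4


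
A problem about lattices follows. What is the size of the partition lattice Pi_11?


B(n) = number of set partitions of an n-element set.
B(n) satisfies the recurrence: B(n+1) = sum_k C(n,k)*B(k).
B(11) = 678570


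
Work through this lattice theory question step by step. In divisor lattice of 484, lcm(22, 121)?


Join=lcm.
gcd(22,121)=11
lcm=242


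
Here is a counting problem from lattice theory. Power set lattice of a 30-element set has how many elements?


Power set = 2^n.
2^30 = 1073741824


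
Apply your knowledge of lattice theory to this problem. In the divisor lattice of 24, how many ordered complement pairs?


Complement pair (a,b): a meet b = bottom, a join b = top.
Here: gcd(a,b)=1 and lcm(a,b)=24, i.e. a*b=24 with a,b coprime.
Pairs found: (1,24), (3,8), (8,3), (24,1)
Total ordered pairs: 4


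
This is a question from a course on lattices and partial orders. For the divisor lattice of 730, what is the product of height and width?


Height = length of longest chain minus 1; width = size of largest antichain.
A maximum chain: 1 | 73 | 365 | 730  (height 3).
A maximum antichain: {2, 5, 73}  (width 3).
Product = 3 * 3 = 9


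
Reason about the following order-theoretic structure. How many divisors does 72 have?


Divisors of 72: [1, 2, 3, 4, 6, 8, 9, 12, 18, 24, 36, 72]
Count: 12


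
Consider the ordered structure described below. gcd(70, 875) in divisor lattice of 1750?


Meet=gcd.
gcd(70,875)=35


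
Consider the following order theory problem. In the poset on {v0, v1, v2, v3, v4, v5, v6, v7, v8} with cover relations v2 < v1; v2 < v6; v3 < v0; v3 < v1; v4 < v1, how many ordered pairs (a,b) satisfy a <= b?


The order relation is {(a,b) : a <= b}, reflexive so it includes (a,a).
Examples: (v0,v0), (v1,v1), (v2,v1), (v2,v2), (v2,v6), ...
Total ordered pairs: 14


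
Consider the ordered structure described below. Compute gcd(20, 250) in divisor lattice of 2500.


In a divisor lattice, meet = gcd (greatest common divisor).
By Euclidean algorithm or factoring: gcd(20,250) = 10


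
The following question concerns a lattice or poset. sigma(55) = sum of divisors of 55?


sigma(n) = sum of divisors.
Divisors of 55: [1, 5, 11, 55]
Sum = 72


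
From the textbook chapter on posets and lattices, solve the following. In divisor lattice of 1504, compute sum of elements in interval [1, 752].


Interval [1,752] in divisors of 1504: [1, 2, 4, 8, 16, 47, 94, 188, 376, 752]
Sum = 1488


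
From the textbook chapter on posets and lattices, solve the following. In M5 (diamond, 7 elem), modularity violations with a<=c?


Modular law: if a <= c then a v (b ^ c) = (a v b) ^ c.
Check all triples (a,b,c) with a <= c among 7 elements.
This lattice is modular (diamonds M_m and their chain-products are modular).
Total violating triples: 0


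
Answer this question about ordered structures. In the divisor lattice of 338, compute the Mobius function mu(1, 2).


In a divisor lattice, mu(a,b) = mu(b/a) where mu is the classical Mobius function.
b/a = 2/1 = 2
Prime factorization of 2: primes [2]
2 is squarefree with 1 prime factor(s), so mu(2) = (-1)^1 = -1


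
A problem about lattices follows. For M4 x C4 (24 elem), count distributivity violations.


Distributive law: a ^ (b v c) = (a ^ b) v (a ^ c).
Check all 24^3 = 13824 ordered triples (a,b,c).
  e.g. a=(a1,0), b=(a2,0), c=(a3,0): lhs=(a1,0) != rhs=(0,0)
  e.g. a=(a1,0), b=(a2,0), c=(a3,1): lhs=(a1,0) != rhs=(0,0)
Total violating triples: 1536


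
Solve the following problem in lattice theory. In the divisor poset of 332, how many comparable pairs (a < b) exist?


A comparable pair {a,b} has a < b or b < a in the order.
Count unordered pairs where one element is strictly below the other.
Examples: {1,2}, {1,4}, {1,83}, {1,166}, ...
Total comparable pairs: 12


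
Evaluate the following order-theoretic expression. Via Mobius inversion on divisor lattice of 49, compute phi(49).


phi(n) = n * prod_{p|n} (1 - 1/p).
Prime divisors of 49: [7]
phi(49) = 49 * (1 - 1/7)
phi(49) = 42


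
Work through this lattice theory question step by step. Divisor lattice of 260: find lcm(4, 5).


In a divisor lattice, join = lcm (least common multiple).
gcd(4,5) = 1
lcm(4,5) = 4*5/gcd = 20/1 = 20


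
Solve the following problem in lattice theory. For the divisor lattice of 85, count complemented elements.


An element a is complemented if some b has a meet b = bottom, a join b = top.
a is complemented iff gcd(a, n/a)=1, i.e. a is a unitary divisor of 85.
Complemented elements: 1, 5, 17, 85
Count: 4


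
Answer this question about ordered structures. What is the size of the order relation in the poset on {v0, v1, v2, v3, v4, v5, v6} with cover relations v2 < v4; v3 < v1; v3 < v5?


The order relation is {(a,b) : a <= b}, reflexive so it includes (a,a).
Examples: (v0,v0), (v1,v1), (v2,v2), (v2,v4), (v3,v1), ...
Total ordered pairs: 10


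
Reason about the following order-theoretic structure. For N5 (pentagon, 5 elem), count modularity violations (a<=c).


Modular law: if a <= c then a v (b ^ c) = (a v b) ^ c.
Check all triples (a,b,c) with a <= c among 5 elements.
  e.g. a=a, b=c, c=b: lhs=a != rhs=b
Total violating triples: 1


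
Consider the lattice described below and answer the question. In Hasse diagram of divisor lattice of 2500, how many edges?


A cover relation a -< b holds when a < b with no c strictly between.
Cover relations:
  1 -< 2
  1 -< 5
  2 -< 4
  2 -< 10
  4 -< 20
  5 -< 10
  5 -< 25
  10 -< 20
  ...14 more
Total: 22


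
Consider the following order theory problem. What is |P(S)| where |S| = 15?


Power set = 2^n.
2^15 = 32768


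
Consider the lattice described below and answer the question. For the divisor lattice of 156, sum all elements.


sigma(n) = sum of divisors.
Divisors of 156: [1, 2, 3, 4, 6, 12, 13, 26, 39, 52, 78, 156]
Sum = 392


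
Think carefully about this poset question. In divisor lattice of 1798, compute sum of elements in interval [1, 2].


Interval [1,2] in divisors of 1798: [1, 2]
Sum = 3


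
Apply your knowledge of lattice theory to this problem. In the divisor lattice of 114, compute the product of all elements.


Divisors of 114: [1, 2, 3, 6, 19, 38, 57, 114]
Product = n^(d(n)/2) = 114^(8/2)
Product = 168896016


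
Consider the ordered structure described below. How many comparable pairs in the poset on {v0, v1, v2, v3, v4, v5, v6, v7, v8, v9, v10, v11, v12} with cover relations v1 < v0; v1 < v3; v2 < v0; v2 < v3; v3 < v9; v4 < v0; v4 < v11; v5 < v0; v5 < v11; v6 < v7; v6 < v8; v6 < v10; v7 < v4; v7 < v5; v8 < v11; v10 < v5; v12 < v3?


A comparable pair {a,b} has a < b or b < a in the order.
Count unordered pairs where one element is strictly below the other.
Examples: {v0,v1}, {v0,v2}, {v0,v4}, {v0,v5}, ...
Total comparable pairs: 28


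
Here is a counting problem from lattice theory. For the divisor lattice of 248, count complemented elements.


An element a is complemented if some b has a meet b = bottom, a join b = top.
a is complemented iff gcd(a, n/a)=1, i.e. a is a unitary divisor of 248.
Complemented elements: 1, 8, 31, 248
Count: 4


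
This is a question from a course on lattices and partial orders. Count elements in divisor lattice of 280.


Divisors of 280: [1, 2, 4, 5, 7, 8, 10, 14, 20, 28, 35, 40, 56, 70, 140, 280]
Count: 16


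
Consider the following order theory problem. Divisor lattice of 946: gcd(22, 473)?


Meet=gcd.
gcd(22,473)=11


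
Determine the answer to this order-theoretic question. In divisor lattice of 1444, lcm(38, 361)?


Join=lcm.
gcd(38,361)=19
lcm=722


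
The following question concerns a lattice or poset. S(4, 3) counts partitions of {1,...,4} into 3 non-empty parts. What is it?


S(n,k) = k*S(n-1,k) + S(n-1,k-1).
S(3,3) = 1, S(3,2) = 3
S(4,3) = 3*1 + 3 = 3 + 3
S(4,3) = 6


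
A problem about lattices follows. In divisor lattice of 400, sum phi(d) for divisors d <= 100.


Divisors of 400 up to 100: [1, 2, 4, 5, 8, 10, 16, 20, 25, 40, 50, 80, 100]
phi values: [1, 1, 2, 4, 4, 4, 8, 8, 20, 16, 20, 32, 40]
Sum = 160


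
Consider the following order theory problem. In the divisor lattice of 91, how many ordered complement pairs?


Complement pair (a,b): a meet b = bottom, a join b = top.
Here: gcd(a,b)=1 and lcm(a,b)=91, i.e. a*b=91 with a,b coprime.
Pairs found: (1,91), (7,13), (13,7), (91,1)
Total ordered pairs: 4


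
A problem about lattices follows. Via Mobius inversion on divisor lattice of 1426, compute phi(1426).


phi(n) = n * prod_{p|n} (1 - 1/p).
Prime divisors of 1426: [2, 23, 31]
phi(1426) = 1426 * (1 - 1/2) * (1 - 1/23) * (1 - 1/31)
phi(1426) = 660


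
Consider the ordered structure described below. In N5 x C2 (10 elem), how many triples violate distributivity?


Distributive law: a ^ (b v c) = (a ^ b) v (a ^ c).
Check all 10^3 = 1000 ordered triples (a,b,c).
  e.g. a=(b,0), b=(a,0), c=(c,0): lhs=(b,0) != rhs=(a,0)
  e.g. a=(b,0), b=(a,0), c=(c,1): lhs=(b,0) != rhs=(a,0)
Total violating triples: 16


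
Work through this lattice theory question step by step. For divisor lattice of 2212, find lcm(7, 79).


In a divisor lattice, join = lcm (least common multiple).
Compute lcm iteratively: start with first element, then lcm(current, next).
Elements: [7, 79]
lcm(7,79) = 553
Final lcm = 553


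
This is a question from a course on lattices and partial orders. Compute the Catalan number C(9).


C(n) = C(2n, n) / (n+1).
C(18, 9) = 48620
C(9) = 48620 / 10 = 4862


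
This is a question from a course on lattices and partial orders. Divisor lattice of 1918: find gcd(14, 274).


In a divisor lattice, meet = gcd (greatest common divisor).
By Euclidean algorithm or factoring: gcd(14,274) = 2


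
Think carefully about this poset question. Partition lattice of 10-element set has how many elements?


B(n) = number of set partitions of an n-element set.
B(n) satisfies the recurrence: B(n+1) = sum_k C(n,k)*B(k).
B(10) = 115975


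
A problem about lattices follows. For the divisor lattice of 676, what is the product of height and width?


Height = length of longest chain minus 1; width = size of largest antichain.
A maximum chain: 1 | 13 | 169 | 338 | 676  (height 4).
A maximum antichain: {4, 26, 169}  (width 3).
Product = 4 * 3 = 12


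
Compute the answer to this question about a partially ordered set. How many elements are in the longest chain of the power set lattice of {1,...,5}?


A chain is a totally ordered subset; we count the number of elements in a maximum chain.
Compute, for each element x, the size of the longest chain ending at x:
  {}: 1
  {1}: 2
  {2}: 2
  {3}: 2
  {4}: 2
  {5}: 2
  ...
A maximum chain: {} < {1} < {1,2} < {1,2,3} < {1,2,3,4} < {1,2,3,4,5}
Number of elements in the longest chain: 6


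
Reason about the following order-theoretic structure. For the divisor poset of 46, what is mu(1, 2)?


In a divisor lattice, mu(a,b) = mu(b/a) where mu is the classical Mobius function.
b/a = 2/1 = 2
Prime factorization of 2: primes [2]
2 is squarefree with 1 prime factor(s), so mu(2) = (-1)^1 = -1


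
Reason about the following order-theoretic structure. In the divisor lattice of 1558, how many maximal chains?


A maximal chain goes from the minimum element to a maximal element via cover relations.
Counting all min-to-max paths in the cover graph.
Total maximal chains: 6


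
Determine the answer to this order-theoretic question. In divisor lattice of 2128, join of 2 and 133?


In a divisor lattice, join = lcm (least common multiple).
gcd(2,133) = 1
lcm(2,133) = 2*133/gcd = 266/1 = 266


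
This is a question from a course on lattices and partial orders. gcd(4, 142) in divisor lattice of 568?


Meet=gcd.
gcd(4,142)=2


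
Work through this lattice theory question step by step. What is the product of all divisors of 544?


Divisors of 544: [1, 2, 4, 8, 16, 17, 32, 34, 68, 136, 272, 544]
Product = n^(d(n)/2) = 544^(12/2)
Product = 25917517364985856


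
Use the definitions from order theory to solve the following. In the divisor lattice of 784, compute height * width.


Height = length of longest chain minus 1; width = size of largest antichain.
A maximum chain: 1 | 7 | 49 | 98 | 196 | 392 | 784  (height 6).
A maximum antichain: {4, 14, 49}  (width 3).
Product = 6 * 3 = 18


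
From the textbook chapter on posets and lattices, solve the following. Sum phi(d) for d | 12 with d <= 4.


Divisors of 12 up to 4: [1, 2, 3, 4]
phi values: [1, 1, 2, 2]
Sum = 6


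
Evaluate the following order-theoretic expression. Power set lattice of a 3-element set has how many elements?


Power set = 2^n.
2^3 = 8


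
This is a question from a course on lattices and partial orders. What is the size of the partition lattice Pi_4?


B(n) = number of set partitions of an n-element set.
B(n) satisfies the recurrence: B(n+1) = sum_k C(n,k)*B(k).
B(4) = 15


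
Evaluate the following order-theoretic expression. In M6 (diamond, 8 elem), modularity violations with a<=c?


Modular law: if a <= c then a v (b ^ c) = (a v b) ^ c.
Check all triples (a,b,c) with a <= c among 8 elements.
This lattice is modular (diamonds M_m and their chain-products are modular).
Total violating triples: 0


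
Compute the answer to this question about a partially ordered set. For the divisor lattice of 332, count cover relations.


A cover relation a -< b holds when a < b with no c strictly between.
Cover relations:
  1 -< 2
  1 -< 83
  2 -< 4
  2 -< 166
  4 -< 332
  83 -< 166
  166 -< 332
Total: 7


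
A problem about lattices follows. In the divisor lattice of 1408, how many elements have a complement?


An element a is complemented if some b has a meet b = bottom, a join b = top.
a is complemented iff gcd(a, n/a)=1, i.e. a is a unitary divisor of 1408.
Complemented elements: 1, 11, 128, 1408
Count: 4


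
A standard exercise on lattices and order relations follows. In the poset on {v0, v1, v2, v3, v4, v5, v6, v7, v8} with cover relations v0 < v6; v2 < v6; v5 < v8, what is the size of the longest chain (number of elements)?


A chain is a totally ordered subset; we count the number of elements in a maximum chain.
Compute, for each element x, the size of the longest chain ending at x:
  v0: 1
  v1: 1
  v2: 1
  v3: 1
  v4: 1
  v5: 1
  ...
A maximum chain: v0 < v6
Number of elements in the longest chain: 2


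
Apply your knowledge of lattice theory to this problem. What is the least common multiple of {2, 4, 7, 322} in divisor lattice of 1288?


In a divisor lattice, join = lcm (least common multiple).
Compute lcm iteratively: start with first element, then lcm(current, next).
Elements: [2, 4, 7, 322]
lcm(2,4) = 4
lcm(4,7) = 28
lcm(28,322) = 644
Final lcm = 644


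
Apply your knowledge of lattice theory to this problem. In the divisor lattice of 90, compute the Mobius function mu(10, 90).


In a divisor lattice, mu(a,b) = mu(b/a) where mu is the classical Mobius function.
b/a = 90/10 = 9
Prime factorization of 9: primes [3]
9 is not squarefree, so mu(9) = 0


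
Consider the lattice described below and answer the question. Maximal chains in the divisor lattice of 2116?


A maximal chain goes from the minimum element to a maximal element via cover relations.
Counting all min-to-max paths in the cover graph.
Total maximal chains: 6


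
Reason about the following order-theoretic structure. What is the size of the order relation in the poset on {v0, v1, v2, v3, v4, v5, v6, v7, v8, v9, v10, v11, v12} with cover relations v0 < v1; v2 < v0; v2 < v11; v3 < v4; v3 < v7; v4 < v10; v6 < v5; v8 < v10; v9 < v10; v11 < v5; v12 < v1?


The order relation is {(a,b) : a <= b}, reflexive so it includes (a,a).
Examples: (v0,v0), (v0,v1), (v1,v1), (v10,v10), (v11,v11), ...
Total ordered pairs: 27


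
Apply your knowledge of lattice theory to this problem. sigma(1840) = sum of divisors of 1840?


sigma(n) = sum of divisors.
Divisors of 1840: [1, 2, 4, 5, 8, 10, 16, 20, 23, 40, 46, 80, 92, 115, 184, 230, 368, 460, 920, 1840]
Sum = 4464


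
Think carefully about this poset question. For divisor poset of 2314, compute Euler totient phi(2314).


phi(n) = n * prod_{p|n} (1 - 1/p).
Prime divisors of 2314: [2, 13, 89]
phi(2314) = 2314 * (1 - 1/2) * (1 - 1/13) * (1 - 1/89)
phi(2314) = 1056


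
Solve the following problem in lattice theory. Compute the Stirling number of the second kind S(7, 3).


S(n,k) = k*S(n-1,k) + S(n-1,k-1).
S(6,3) = 90, S(6,2) = 31
S(7,3) = 3*90 + 31 = 270 + 31
S(7,3) = 301


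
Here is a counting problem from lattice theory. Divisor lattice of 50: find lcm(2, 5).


In a divisor lattice, join = lcm (least common multiple).
gcd(2,5) = 1
lcm(2,5) = 2*5/gcd = 10/1 = 10


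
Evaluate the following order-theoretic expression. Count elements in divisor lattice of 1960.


Divisors of 1960: [1, 2, 4, 5, 7, 8, 10, 14, 20, 28, 35, 40, 49, 56, 70, 98, 140, 196, 245, 280, 392, 490, 980, 1960]
Count: 24


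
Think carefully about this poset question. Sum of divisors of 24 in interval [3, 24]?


Interval [3,24] in divisors of 24: [3, 6, 12, 24]
Sum = 45


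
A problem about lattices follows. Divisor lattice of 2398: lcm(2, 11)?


Join=lcm.
gcd(2,11)=1
lcm=22


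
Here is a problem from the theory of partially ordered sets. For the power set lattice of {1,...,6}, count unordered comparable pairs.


A comparable pair {a,b} has a < b or b < a in the order.
Count unordered pairs where one element is strictly below the other.
Examples: {{},{1}}, {{},{2}}, {{},{3}}, {{},{4}}, ...
Total comparable pairs: 665


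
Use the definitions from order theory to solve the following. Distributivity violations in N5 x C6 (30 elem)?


Distributive law: a ^ (b v c) = (a ^ b) v (a ^ c).
Check all 30^3 = 27000 ordered triples (a,b,c).
  e.g. a=(b,0), b=(a,0), c=(c,0): lhs=(b,0) != rhs=(a,0)
  e.g. a=(b,0), b=(a,0), c=(c,1): lhs=(b,0) != rhs=(a,0)
Total violating triples: 432


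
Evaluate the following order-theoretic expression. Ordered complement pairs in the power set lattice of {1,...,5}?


Complement pair (a,b): a meet b = bottom, a join b = top.
Here: A intersect B = {} and A union B = {1,...,5}.
Pairs found: ({},{1,2,3,4,5}), ({1},{2,3,4,5}), ({2},{1,3,4,5}), ({3},{1,2,4,5}), ... (28 more)
Total ordered pairs: 32


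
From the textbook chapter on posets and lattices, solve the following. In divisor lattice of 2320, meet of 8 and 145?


In a divisor lattice, meet = gcd (greatest common divisor).
By Euclidean algorithm or factoring: gcd(8,145) = 1


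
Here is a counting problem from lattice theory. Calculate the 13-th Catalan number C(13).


C(n) = C(2n, n) / (n+1).
C(26, 13) = 10400600
C(13) = 10400600 / 14 = 742900


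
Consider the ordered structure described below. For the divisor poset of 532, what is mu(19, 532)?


In a divisor lattice, mu(a,b) = mu(b/a) where mu is the classical Mobius function.
b/a = 532/19 = 28
Prime factorization of 28: primes [2, 7]
28 is not squarefree, so mu(28) = 0


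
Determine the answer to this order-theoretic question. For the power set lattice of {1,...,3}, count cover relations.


A cover relation a -< b holds when a < b with no c strictly between.
Cover relations:
  {} -< {1}
  {} -< {2}
  {} -< {3}
  {1} -< {1,2}
  {1} -< {1,3}
  {2} -< {1,2}
  {2} -< {2,3}
  {3} -< {1,3}
  ...4 more
Total: 12


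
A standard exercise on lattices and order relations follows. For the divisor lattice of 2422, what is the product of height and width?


Height = length of longest chain minus 1; width = size of largest antichain.
A maximum chain: 1 | 173 | 1211 | 2422  (height 3).
A maximum antichain: {2, 7, 173}  (width 3).
Product = 3 * 3 = 9


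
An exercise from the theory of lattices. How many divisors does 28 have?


Divisors of 28: [1, 2, 4, 7, 14, 28]
Count: 6


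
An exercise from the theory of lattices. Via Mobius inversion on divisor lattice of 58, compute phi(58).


phi(n) = n * prod_{p|n} (1 - 1/p).
Prime divisors of 58: [2, 29]
phi(58) = 58 * (1 - 1/2) * (1 - 1/29)
phi(58) = 28


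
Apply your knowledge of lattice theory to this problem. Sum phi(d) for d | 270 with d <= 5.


Divisors of 270 up to 5: [1, 2, 3, 5]
phi values: [1, 1, 2, 4]
Sum = 8


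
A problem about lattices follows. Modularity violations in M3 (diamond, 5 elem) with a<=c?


Modular law: if a <= c then a v (b ^ c) = (a v b) ^ c.
Check all triples (a,b,c) with a <= c among 5 elements.
This lattice is modular (diamonds M_m and their chain-products are modular).
Total violating triples: 0


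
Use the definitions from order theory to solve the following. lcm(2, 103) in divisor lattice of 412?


Join=lcm.
gcd(2,103)=1
lcm=206


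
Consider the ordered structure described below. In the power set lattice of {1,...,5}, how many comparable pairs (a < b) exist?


A comparable pair {a,b} has a < b or b < a in the order.
Count unordered pairs where one element is strictly below the other.
Examples: {{},{1}}, {{},{2}}, {{},{3}}, {{},{4}}, ...
Total comparable pairs: 211


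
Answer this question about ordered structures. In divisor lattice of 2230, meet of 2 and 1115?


In a divisor lattice, meet = gcd (greatest common divisor).
By Euclidean algorithm or factoring: gcd(2,1115) = 1


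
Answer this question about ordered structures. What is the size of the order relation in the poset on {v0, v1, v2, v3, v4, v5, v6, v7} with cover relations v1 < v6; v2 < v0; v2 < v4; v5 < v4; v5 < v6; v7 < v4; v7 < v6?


The order relation is {(a,b) : a <= b}, reflexive so it includes (a,a).
Examples: (v0,v0), (v1,v1), (v1,v6), (v2,v0), (v2,v2), ...
Total ordered pairs: 15


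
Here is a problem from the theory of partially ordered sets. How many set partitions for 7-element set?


B(n) = number of set partitions of an n-element set.
B(n) satisfies the recurrence: B(n+1) = sum_k C(n,k)*B(k).
B(7) = 877


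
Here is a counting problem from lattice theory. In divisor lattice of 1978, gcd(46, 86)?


Meet=gcd.
gcd(46,86)=2


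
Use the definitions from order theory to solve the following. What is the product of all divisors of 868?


Divisors of 868: [1, 2, 4, 7, 14, 28, 31, 62, 124, 217, 434, 868]
Product = n^(d(n)/2) = 868^(12/2)
Product = 427679418638209024


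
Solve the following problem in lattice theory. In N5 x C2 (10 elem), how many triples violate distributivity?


Distributive law: a ^ (b v c) = (a ^ b) v (a ^ c).
Check all 10^3 = 1000 ordered triples (a,b,c).
  e.g. a=(b,0), b=(a,0), c=(c,0): lhs=(b,0) != rhs=(a,0)
  e.g. a=(b,0), b=(a,0), c=(c,1): lhs=(b,0) != rhs=(a,0)
Total violating triples: 16


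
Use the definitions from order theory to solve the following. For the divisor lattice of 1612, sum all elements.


sigma(n) = sum of divisors.
Divisors of 1612: [1, 2, 4, 13, 26, 31, 52, 62, 124, 403, 806, 1612]
Sum = 3136


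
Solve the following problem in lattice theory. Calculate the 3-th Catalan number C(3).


C(n) = C(2n, n) / (n+1).
C(6, 3) = 20
C(3) = 20 / 4 = 5


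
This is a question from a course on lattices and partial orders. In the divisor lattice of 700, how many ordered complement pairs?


Complement pair (a,b): a meet b = bottom, a join b = top.
Here: gcd(a,b)=1 and lcm(a,b)=700, i.e. a*b=700 with a,b coprime.
Pairs found: (1,700), (4,175), (7,100), (25,28), ... (4 more)
Total ordered pairs: 8


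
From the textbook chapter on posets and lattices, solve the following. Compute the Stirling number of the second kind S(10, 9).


S(n,k) = k*S(n-1,k) + S(n-1,k-1).
S(9,9) = 1, S(9,8) = 36
S(10,9) = 9*1 + 36 = 9 + 36
S(10,9) = 45


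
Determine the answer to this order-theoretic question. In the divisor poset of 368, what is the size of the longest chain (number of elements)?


A chain is a totally ordered subset; we count the number of elements in a maximum chain.
Compute, for each element x, the size of the longest chain ending at x:
  1: 1
  2: 2
  23: 2
  4: 3
  8: 4
  46: 3
  ...
A maximum chain: 1 < 2 < 4 < 8 < 16 < 368
Number of elements in the longest chain: 6


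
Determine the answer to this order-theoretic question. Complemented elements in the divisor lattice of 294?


An element a is complemented if some b has a meet b = bottom, a join b = top.
a is complemented iff gcd(a, n/a)=1, i.e. a is a unitary divisor of 294.
Complemented elements: 1, 2, 3, 6, 49, 98, ... (2 more)
Count: 8


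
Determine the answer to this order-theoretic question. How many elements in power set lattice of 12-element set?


Power set = 2^n.
2^12 = 4096


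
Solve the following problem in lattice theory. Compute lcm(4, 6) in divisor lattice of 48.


In a divisor lattice, join = lcm (least common multiple).
gcd(4,6) = 2
lcm(4,6) = 4*6/gcd = 24/2 = 12


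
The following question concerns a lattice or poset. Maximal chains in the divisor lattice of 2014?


A maximal chain goes from the minimum element to a maximal element via cover relations.
Counting all min-to-max paths in the cover graph.
Total maximal chains: 6


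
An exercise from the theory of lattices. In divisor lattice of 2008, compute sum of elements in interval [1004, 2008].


Interval [1004,2008] in divisors of 2008: [1004, 2008]
Sum = 3012


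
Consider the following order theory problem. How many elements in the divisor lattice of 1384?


Divisors of 1384: [1, 2, 4, 8, 173, 346, 692, 1384]
Count: 8


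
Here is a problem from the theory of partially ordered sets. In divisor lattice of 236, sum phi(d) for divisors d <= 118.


Divisors of 236 up to 118: [1, 2, 4, 59, 118]
phi values: [1, 1, 2, 58, 58]
Sum = 120


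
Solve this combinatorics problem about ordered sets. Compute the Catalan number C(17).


C(n) = C(2n, n) / (n+1).
C(34, 17) = 2333606220
C(17) = 2333606220 / 18 = 129644790


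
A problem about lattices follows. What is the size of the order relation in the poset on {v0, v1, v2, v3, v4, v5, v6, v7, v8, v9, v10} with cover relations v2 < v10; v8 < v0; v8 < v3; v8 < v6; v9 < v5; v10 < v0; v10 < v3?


The order relation is {(a,b) : a <= b}, reflexive so it includes (a,a).
Examples: (v0,v0), (v1,v1), (v10,v0), (v10,v10), (v10,v3), ...
Total ordered pairs: 20


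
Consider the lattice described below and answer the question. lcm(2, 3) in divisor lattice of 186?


Join=lcm.
gcd(2,3)=1
lcm=6


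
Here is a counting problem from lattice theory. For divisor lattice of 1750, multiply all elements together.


Divisors of 1750: [1, 2, 5, 7, 10, 14, 25, 35, 50, 70, 125, 175, 250, 350, 875, 1750]
Product = n^(d(n)/2) = 1750^(16/2)
Product = 87963882446289062500000000


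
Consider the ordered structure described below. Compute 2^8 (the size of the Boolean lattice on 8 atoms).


Power set = 2^n.
2^8 = 256


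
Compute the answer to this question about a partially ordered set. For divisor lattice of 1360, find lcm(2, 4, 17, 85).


In a divisor lattice, join = lcm (least common multiple).
Compute lcm iteratively: start with first element, then lcm(current, next).
Elements: [2, 4, 17, 85]
lcm(2,4) = 4
lcm(4,17) = 68
lcm(68,85) = 340
Final lcm = 340


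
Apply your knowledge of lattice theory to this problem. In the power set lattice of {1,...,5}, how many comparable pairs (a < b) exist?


A comparable pair {a,b} has a < b or b < a in the order.
Count unordered pairs where one element is strictly below the other.
Examples: {{},{1}}, {{},{2}}, {{},{3}}, {{},{4}}, ...
Total comparable pairs: 211


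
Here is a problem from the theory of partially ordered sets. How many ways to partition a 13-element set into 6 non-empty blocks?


S(n,k) = k*S(n-1,k) + S(n-1,k-1).
S(12,6) = 1323652, S(12,5) = 1379400
S(13,6) = 6*1323652 + 1379400 = 7941912 + 1379400
S(13,6) = 9321312


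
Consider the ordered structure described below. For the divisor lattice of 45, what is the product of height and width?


Height = length of longest chain minus 1; width = size of largest antichain.
A maximum chain: 1 | 5 | 15 | 45  (height 3).
A maximum antichain: {3, 5}  (width 2).
Product = 3 * 2 = 6


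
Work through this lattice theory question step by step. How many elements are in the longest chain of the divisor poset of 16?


A chain is a totally ordered subset; we count the number of elements in a maximum chain.
Compute, for each element x, the size of the longest chain ending at x:
  1: 1
  2: 2
  4: 3
  8: 4
  16: 5
A maximum chain: 1 < 2 < 4 < 8 < 16
Number of elements in the longest chain: 5


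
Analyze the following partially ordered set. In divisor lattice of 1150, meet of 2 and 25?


In a divisor lattice, meet = gcd (greatest common divisor).
By Euclidean algorithm or factoring: gcd(2,25) = 1


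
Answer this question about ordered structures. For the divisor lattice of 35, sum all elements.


sigma(n) = sum of divisors.
Divisors of 35: [1, 5, 7, 35]
Sum = 48


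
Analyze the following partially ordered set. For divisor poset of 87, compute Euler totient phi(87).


phi(n) = n * prod_{p|n} (1 - 1/p).
Prime divisors of 87: [3, 29]
phi(87) = 87 * (1 - 1/3) * (1 - 1/29)
phi(87) = 56


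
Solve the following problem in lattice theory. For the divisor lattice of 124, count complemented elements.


An element a is complemented if some b has a meet b = bottom, a join b = top.
a is complemented iff gcd(a, n/a)=1, i.e. a is a unitary divisor of 124.
Complemented elements: 1, 4, 31, 124
Count: 4


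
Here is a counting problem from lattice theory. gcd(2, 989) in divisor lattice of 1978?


Meet=gcd.
gcd(2,989)=1


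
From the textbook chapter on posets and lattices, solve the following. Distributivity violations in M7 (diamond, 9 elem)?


Distributive law: a ^ (b v c) = (a ^ b) v (a ^ c).
Check all 9^3 = 729 ordered triples (a,b,c).
  e.g. a=a1, b=a2, c=a3: lhs=a1 != rhs=0
  e.g. a=a1, b=a2, c=a4: lhs=a1 != rhs=0
Total violating triples: 210


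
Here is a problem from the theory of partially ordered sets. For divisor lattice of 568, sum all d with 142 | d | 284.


Interval [142,284] in divisors of 568: [142, 284]
Sum = 426


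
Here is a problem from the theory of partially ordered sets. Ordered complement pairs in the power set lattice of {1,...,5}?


Complement pair (a,b): a meet b = bottom, a join b = top.
Here: A intersect B = {} and A union B = {1,...,5}.
Pairs found: ({},{1,2,3,4,5}), ({1},{2,3,4,5}), ({2},{1,3,4,5}), ({3},{1,2,4,5}), ... (28 more)
Total ordered pairs: 32


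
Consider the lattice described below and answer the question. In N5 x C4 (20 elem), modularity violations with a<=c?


Modular law: if a <= c then a v (b ^ c) = (a v b) ^ c.
Check all triples (a,b,c) with a <= c among 20 elements.
  e.g. a=(a,0), b=(c,0), c=(b,0): lhs=(a,0) != rhs=(b,0)
  e.g. a=(a,0), b=(c,1), c=(b,0): lhs=(a,0) != rhs=(b,0)
Total violating triples: 40


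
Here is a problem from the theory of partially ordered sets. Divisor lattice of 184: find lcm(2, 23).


In a divisor lattice, join = lcm (least common multiple).
gcd(2,23) = 1
lcm(2,23) = 2*23/gcd = 46/1 = 46


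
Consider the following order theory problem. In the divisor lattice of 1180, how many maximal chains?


A maximal chain goes from the minimum element to a maximal element via cover relations.
Counting all min-to-max paths in the cover graph.
Total maximal chains: 12


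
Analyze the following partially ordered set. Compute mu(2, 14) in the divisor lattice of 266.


In a divisor lattice, mu(a,b) = mu(b/a) where mu is the classical Mobius function.
b/a = 14/2 = 7
Prime factorization of 7: primes [7]
7 is squarefree with 1 prime factor(s), so mu(7) = (-1)^1 = -1


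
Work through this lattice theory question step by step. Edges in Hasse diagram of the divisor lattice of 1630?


A cover relation a -< b holds when a < b with no c strictly between.
Cover relations:
  1 -< 2
  1 -< 5
  1 -< 163
  2 -< 10
  2 -< 326
  5 -< 10
  5 -< 815
  10 -< 1630
  ...4 more
Total: 12


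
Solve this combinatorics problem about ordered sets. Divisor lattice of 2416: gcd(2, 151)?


Meet=gcd.
gcd(2,151)=1


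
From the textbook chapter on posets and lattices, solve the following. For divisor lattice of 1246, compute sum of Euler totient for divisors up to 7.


Divisors of 1246 up to 7: [1, 2, 7]
phi values: [1, 1, 6]
Sum = 8


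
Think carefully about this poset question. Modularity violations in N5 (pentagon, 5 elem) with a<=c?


Modular law: if a <= c then a v (b ^ c) = (a v b) ^ c.
Check all triples (a,b,c) with a <= c among 5 elements.
  e.g. a=a, b=c, c=b: lhs=a != rhs=b
Total violating triples: 1


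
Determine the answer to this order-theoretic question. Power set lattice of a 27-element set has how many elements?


Power set = 2^n.
2^27 = 134217728


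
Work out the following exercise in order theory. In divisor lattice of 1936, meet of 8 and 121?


In a divisor lattice, meet = gcd (greatest common divisor).
By Euclidean algorithm or factoring: gcd(8,121) = 1


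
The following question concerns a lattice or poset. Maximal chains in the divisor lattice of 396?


A maximal chain goes from the minimum element to a maximal element via cover relations.
Counting all min-to-max paths in the cover graph.
Total maximal chains: 30


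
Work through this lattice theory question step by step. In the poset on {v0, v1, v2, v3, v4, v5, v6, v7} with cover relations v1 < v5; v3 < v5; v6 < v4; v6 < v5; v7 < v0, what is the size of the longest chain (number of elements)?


A chain is a totally ordered subset; we count the number of elements in a maximum chain.
Compute, for each element x, the size of the longest chain ending at x:
  v1: 1
  v2: 1
  v3: 1
  v6: 1
  v7: 1
  v0: 2
  ...
A maximum chain: v7 < v0
Number of elements in the longest chain: 2


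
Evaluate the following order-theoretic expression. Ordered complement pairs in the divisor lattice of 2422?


Complement pair (a,b): a meet b = bottom, a join b = top.
Here: gcd(a,b)=1 and lcm(a,b)=2422, i.e. a*b=2422 with a,b coprime.
Pairs found: (1,2422), (2,1211), (7,346), (14,173), ... (4 more)
Total ordered pairs: 8


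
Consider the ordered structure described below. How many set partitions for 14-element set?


B(n) = number of set partitions of an n-element set.
B(n) satisfies the recurrence: B(n+1) = sum_k C(n,k)*B(k).
B(14) = 190899322


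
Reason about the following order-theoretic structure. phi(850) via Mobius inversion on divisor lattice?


phi(n) = n * prod_{p|n} (1 - 1/p).
Prime divisors of 850: [2, 5, 17]
phi(850) = 850 * (1 - 1/2) * (1 - 1/5) * (1 - 1/17)
phi(850) = 320


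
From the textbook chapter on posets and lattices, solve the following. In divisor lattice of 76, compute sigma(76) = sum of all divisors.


sigma(n) = sum of divisors.
Divisors of 76: [1, 2, 4, 19, 38, 76]
Sum = 140


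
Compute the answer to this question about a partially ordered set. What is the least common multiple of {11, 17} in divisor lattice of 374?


In a divisor lattice, join = lcm (least common multiple).
Compute lcm iteratively: start with first element, then lcm(current, next).
Elements: [11, 17]
lcm(11,17) = 187
Final lcm = 187


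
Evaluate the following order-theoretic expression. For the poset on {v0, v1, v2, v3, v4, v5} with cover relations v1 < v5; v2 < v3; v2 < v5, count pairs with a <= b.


The order relation is {(a,b) : a <= b}, reflexive so it includes (a,a).
Examples: (v0,v0), (v1,v1), (v1,v5), (v2,v2), (v2,v3), ...
Total ordered pairs: 9


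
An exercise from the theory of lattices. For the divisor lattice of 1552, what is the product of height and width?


Height = length of longest chain minus 1; width = size of largest antichain.
A maximum chain: 1 | 97 | 194 | 388 | 776 | 1552  (height 5).
A maximum antichain: {2, 97}  (width 2).
Product = 5 * 2 = 10


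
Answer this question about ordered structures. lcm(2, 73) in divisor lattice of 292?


Join=lcm.
gcd(2,73)=1
lcm=146


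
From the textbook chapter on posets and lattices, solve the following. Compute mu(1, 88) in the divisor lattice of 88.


In a divisor lattice, mu(a,b) = mu(b/a) where mu is the classical Mobius function.
b/a = 88/1 = 88
Prime factorization of 88: primes [2, 11]
88 is not squarefree, so mu(88) = 0


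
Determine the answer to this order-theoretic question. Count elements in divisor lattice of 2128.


Divisors of 2128: [1, 2, 4, 7, 8, 14, 16, 19, 28, 38, 56, 76, 112, 133, 152, 266, 304, 532, 1064, 2128]
Count: 20


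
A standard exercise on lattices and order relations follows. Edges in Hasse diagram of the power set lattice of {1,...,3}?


A cover relation a -< b holds when a < b with no c strictly between.
Cover relations:
  {} -< {1}
  {} -< {2}
  {} -< {3}
  {1} -< {1,2}
  {1} -< {1,3}
  {2} -< {1,2}
  {2} -< {2,3}
  {3} -< {1,3}
  ...4 more
Total: 12


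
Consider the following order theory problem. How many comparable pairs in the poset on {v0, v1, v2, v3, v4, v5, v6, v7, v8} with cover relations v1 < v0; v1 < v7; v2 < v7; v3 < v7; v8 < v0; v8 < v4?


A comparable pair {a,b} has a < b or b < a in the order.
Count unordered pairs where one element is strictly below the other.
Examples: {v0,v1}, {v0,v8}, {v1,v7}, {v2,v7}, ...
Total comparable pairs: 6


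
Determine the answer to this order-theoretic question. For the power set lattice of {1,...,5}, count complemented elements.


An element a is complemented if some b has a meet b = bottom, a join b = top.
every subset A has complement S\A, so all elements are complemented.
Complemented elements: {}, {1}, {2}, {3}, {4}, {5}, ... (26 more)
Count: 32


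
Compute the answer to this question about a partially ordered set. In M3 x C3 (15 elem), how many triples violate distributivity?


Distributive law: a ^ (b v c) = (a ^ b) v (a ^ c).
Check all 15^3 = 3375 ordered triples (a,b,c).
  e.g. a=(a1,0), b=(a2,0), c=(a3,0): lhs=(a1,0) != rhs=(0,0)
  e.g. a=(a1,0), b=(a2,0), c=(a3,1): lhs=(a1,0) != rhs=(0,0)
Total violating triples: 162


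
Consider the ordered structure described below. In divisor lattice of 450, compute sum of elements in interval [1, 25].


Interval [1,25] in divisors of 450: [1, 5, 25]
Sum = 31


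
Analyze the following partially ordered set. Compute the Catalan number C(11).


C(n) = C(2n, n) / (n+1).
C(22, 11) = 705432
C(11) = 705432 / 12 = 58786


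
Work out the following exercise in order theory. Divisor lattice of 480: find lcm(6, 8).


In a divisor lattice, join = lcm (least common multiple).
gcd(6,8) = 2
lcm(6,8) = 6*8/gcd = 48/2 = 24


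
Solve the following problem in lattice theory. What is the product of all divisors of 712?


Divisors of 712: [1, 2, 4, 8, 89, 178, 356, 712]
Product = n^(d(n)/2) = 712^(8/2)
Product = 256992219136


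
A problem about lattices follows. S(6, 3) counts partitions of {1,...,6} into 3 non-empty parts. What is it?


S(n,k) = k*S(n-1,k) + S(n-1,k-1).
S(5,3) = 25, S(5,2) = 15
S(6,3) = 3*25 + 15 = 75 + 15
S(6,3) = 90
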